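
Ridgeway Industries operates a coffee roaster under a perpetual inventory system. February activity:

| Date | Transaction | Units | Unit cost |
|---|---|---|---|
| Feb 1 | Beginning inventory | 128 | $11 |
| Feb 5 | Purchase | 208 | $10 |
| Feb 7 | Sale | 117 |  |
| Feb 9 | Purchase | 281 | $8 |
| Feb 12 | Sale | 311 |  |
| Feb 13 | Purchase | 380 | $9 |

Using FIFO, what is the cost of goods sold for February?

Feb 7, 117 sold [FIFO — oldest first]: 117 @ $11 = $1,287
Feb 12, 311 sold [FIFO — oldest first]: 11 @ $11 + 208 @ $10 + 92 @ $8 = $2,937
Total COGS = $1,287 + $2,937 = $4,224
Ending inventory: 189 @ $8 + 380 @ $9 = $4,932

COGS = $4,224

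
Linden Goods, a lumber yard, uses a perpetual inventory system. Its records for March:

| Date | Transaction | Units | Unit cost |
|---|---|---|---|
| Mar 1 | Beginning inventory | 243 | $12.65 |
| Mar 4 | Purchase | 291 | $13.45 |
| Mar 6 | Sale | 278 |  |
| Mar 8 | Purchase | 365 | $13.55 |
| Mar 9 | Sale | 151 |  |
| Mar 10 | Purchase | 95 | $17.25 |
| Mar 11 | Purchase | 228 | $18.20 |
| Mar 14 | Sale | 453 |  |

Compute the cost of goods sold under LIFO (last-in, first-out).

Mar 6, 278 sold [LIFO — newest first]: 278 @ $13.45 = $3,739.10
Mar 9, 151 sold [LIFO — newest first]: 151 @ $13.55 = $2,046.05
Mar 14, 453 sold [LIFO — newest first]: 228 @ $18.20 + 95 @ $17.25 + 130 @ $13.55 = $7,549.85
Total COGS = $3,739.10 + $2,046.05 + $7,549.85 = $13,335.00
Ending inventory: 243 @ $12.65 + 13 @ $13.45 + 84 @ $13.55 = $4,387.00
Check: goods available $17,722.00 = COGS $13,335.00 + ending $4,387.00

COGS = $13,335.00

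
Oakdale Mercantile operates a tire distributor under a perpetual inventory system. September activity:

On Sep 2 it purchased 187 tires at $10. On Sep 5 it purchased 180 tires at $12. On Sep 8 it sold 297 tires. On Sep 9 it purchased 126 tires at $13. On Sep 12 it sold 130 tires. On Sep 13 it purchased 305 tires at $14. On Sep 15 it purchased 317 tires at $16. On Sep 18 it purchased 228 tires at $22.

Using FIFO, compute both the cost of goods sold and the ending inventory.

COGS = $4,810; ending inventory = $15,216

Sep 8, 297 sold [FIFO — oldest first]: 187 @ $10 + 110 @ $12 = $3,190
Sep 12, 130 sold [FIFO — oldest first]: 70 @ $12 + 60 @ $13 = $1,620
Total COGS = $3,190 + $1,620 = $4,810
Ending inventory: 66 @ $13 + 305 @ $14 + 317 @ $16 + 228 @ $22 = $15,216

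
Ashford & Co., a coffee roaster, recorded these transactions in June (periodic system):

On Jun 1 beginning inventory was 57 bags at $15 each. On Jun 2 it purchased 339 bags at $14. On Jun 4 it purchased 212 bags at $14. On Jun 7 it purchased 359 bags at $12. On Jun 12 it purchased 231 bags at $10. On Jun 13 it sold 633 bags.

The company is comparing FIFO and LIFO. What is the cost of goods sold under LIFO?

FIFO COGS: 57 @ $15 + 339 @ $14 + 212 @ $14 + 25 @ $12 = $8,869
LIFO COGS: 231 @ $10 + 359 @ $12 + 43 @ $14 = $7,220

COGS = $7,220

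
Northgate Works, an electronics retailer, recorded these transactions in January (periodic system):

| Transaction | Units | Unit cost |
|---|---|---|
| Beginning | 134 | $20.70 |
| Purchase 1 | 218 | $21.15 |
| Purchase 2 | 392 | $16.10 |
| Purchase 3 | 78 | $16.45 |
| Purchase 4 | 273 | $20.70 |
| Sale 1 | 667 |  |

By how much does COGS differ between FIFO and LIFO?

FIFO COGS: 134 @ $20.70 + 218 @ $21.15 + 315 @ $16.10 = $12,456.00
LIFO COGS: 273 @ $20.70 + 78 @ $16.45 + 316 @ $16.10 = $12,021.80
Difference = |$12,456.00 − $12,021.80| = $434.20

$434.20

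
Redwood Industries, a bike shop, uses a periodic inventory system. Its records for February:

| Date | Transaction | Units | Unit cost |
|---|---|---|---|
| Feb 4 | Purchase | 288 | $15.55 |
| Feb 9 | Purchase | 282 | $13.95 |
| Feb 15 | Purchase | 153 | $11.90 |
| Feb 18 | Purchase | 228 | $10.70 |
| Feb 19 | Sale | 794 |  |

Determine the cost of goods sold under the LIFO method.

Feb 19, 794 sold [LIFO — newest first]: 228 @ $10.70 + 153 @ $11.90 + 282 @ $13.95 + 131 @ $15.55 = $10,231.25
Ending inventory: 157 @ $15.55 = $2,441.35

COGS = $10,231.25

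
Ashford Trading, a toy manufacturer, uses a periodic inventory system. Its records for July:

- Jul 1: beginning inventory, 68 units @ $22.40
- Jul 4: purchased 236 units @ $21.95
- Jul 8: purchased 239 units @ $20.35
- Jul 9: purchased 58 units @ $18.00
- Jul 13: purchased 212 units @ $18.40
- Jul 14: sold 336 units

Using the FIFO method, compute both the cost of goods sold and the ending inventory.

Jul 14, 336 sold [FIFO — oldest first]: 68 @ $22.40 + 236 @ $21.95 + 32 @ $20.35 = $7,354.60
Ending inventory: 207 @ $20.35 + 58 @ $18.00 + 212 @ $18.40 = $9,157.25

COGS = $7,354.60; ending inventory = $9,157.25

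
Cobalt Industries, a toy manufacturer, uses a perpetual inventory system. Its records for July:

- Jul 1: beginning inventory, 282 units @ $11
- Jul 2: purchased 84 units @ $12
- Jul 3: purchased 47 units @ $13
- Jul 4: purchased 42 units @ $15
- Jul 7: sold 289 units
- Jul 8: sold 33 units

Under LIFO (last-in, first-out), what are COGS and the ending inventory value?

COGS = $3,888; ending inventory = $1,463

Jul 7, 289 sold [LIFO — newest first]: 42 @ $15 + 47 @ $13 + 84 @ $12 + 116 @ $11 = $3,525
Jul 8, 33 sold [LIFO — newest first]: 33 @ $11 = $363
Total COGS = $3,525 + $363 = $3,888
Ending inventory: 133 @ $11 = $1,463
Check: goods available $5,351 = COGS $3,888 + ending $1,463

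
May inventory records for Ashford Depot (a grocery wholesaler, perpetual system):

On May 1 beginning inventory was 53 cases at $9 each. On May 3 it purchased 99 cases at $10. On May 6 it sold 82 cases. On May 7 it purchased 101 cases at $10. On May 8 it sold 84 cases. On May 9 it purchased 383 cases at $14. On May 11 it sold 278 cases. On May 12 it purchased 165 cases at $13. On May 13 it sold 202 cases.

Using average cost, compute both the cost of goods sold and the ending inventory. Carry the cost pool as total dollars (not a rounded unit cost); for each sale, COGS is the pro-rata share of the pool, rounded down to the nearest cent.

COGS = $7,949.56; ending inventory = $2,034.44

After May 1: 53 on hand, pool $477.00 (≈ $9.0000 each)
After May 3: 152 on hand, pool $1,467.00 (≈ $9.6513 each)
May 6, sell 82: 82/152 × $1,467.00 → $791.40
After May 7: 171 on hand, pool $1,685.60 (≈ $9.8573 each)
May 8, sell 84: 84/171 × $1,685.60 → $828.01
After May 9: 470 on hand, pool $6,219.59 (≈ $13.2332 each)
May 11, sell 278: 278/470 × $6,219.59 → $3,678.82
After May 12: 357 on hand, pool $4,685.77 (≈ $13.1254 each)
May 13, sell 202: 202/357 × $4,685.77 → $2,651.33
Total COGS = $791.40 + $828.01 + $3,678.82 + $2,651.33 = $7,949.56
Ending inventory (cost pool remaining) = $2,034.44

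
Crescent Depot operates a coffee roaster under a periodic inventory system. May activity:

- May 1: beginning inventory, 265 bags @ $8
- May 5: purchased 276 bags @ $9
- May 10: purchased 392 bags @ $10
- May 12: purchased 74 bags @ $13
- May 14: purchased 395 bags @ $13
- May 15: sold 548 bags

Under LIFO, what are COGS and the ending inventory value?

May 15, 548 sold [LIFO — newest first]: 395 @ $13 + 74 @ $13 + 79 @ $10 = $6,887
Ending inventory: 265 @ $8 + 276 @ $9 + 313 @ $10 = $7,734

COGS = $6,887; ending inventory = $7,734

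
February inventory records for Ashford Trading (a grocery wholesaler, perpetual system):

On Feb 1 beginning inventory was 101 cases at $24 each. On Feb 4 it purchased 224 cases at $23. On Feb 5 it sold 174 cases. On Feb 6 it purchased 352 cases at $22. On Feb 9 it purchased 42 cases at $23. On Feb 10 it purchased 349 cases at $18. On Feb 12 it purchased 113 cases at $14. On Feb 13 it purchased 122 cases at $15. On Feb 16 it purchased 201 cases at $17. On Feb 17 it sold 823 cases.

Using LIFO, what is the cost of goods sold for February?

COGS = $17,987

Feb 5, 174 sold [LIFO — newest first]: 174 @ $23 = $4,002
Feb 17, 823 sold [LIFO — newest first]: 201 @ $17 + 122 @ $15 + 113 @ $14 + 349 @ $18 + 38 @ $23 = $13,985
Total COGS = $4,002 + $13,985 = $17,987
Ending inventory: 101 @ $24 + 50 @ $23 + 352 @ $22 + 4 @ $23 = $11,410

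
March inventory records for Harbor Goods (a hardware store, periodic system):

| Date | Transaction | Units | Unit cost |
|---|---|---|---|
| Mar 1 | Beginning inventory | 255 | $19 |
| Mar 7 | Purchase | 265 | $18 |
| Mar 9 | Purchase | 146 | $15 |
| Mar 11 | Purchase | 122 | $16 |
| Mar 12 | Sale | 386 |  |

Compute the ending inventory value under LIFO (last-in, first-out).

Ending inventory = $7,491

Mar 12, 386 sold [LIFO — newest first]: 122 @ $16 + 146 @ $15 + 118 @ $18 = $6,266
Ending inventory: 255 @ $19 + 147 @ $18 = $7,491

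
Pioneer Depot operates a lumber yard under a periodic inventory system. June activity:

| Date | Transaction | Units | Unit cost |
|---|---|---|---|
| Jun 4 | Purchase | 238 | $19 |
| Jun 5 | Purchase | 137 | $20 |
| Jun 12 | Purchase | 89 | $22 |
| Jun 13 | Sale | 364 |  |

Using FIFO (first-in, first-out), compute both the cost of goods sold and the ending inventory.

COGS = $7,042; ending inventory = $2,178

Jun 13, 364 sold [FIFO — oldest first]: 238 @ $19 + 126 @ $20 = $7,042
Ending inventory: 11 @ $20 + 89 @ $22 = $2,178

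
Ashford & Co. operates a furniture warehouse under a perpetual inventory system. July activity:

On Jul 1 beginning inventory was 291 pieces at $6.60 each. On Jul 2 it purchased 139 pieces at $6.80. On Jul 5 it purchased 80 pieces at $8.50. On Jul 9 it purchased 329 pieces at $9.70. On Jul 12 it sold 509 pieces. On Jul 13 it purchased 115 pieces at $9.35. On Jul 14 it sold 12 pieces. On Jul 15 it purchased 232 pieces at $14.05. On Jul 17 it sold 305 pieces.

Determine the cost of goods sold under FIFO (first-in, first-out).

Jul 12, 509 sold [FIFO — oldest first]: 291 @ $6.60 + 139 @ $6.80 + 79 @ $8.50 = $3,537.30
Jul 14, 12 sold [FIFO — oldest first]: 1 @ $8.50 + 11 @ $9.70 = $115.20
Jul 17, 305 sold [FIFO — oldest first]: 305 @ $9.70 = $2,958.50
Total COGS = $3,537.30 + $115.20 + $2,958.50 = $6,611.00
Ending inventory: 13 @ $9.70 + 115 @ $9.35 + 232 @ $14.05 = $4,460.95

COGS = $6,611.00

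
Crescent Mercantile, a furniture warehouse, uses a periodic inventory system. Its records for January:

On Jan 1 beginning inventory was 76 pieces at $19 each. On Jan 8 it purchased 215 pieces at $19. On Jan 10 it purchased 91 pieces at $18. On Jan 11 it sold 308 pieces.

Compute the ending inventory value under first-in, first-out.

Jan 11, 308 sold [FIFO — oldest first]: 76 @ $19 + 215 @ $19 + 17 @ $18 = $5,835
Ending inventory: 74 @ $18 = $1,332
Check: goods available $7,167 = COGS $5,835 + ending $1,332

Ending inventory = $1,332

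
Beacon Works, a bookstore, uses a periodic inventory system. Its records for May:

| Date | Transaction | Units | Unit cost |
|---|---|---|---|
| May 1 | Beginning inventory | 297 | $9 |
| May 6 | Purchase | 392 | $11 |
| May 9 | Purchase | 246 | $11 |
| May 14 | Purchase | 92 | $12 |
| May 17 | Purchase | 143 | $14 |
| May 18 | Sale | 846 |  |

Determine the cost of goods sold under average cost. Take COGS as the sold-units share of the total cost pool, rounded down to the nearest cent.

May 18, sell 846: 846/1170 × $12,797.00 → $9,253.21
Ending inventory (cost pool remaining) = $3,543.79

COGS = $9,253.21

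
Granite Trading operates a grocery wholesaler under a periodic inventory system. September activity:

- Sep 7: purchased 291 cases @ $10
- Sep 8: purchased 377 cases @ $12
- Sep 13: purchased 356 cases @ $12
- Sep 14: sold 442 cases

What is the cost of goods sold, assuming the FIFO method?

COGS = $4,722

Sep 14, 442 sold [FIFO — oldest first]: 291 @ $10 + 151 @ $12 = $4,722
Ending inventory: 226 @ $12 + 356 @ $12 = $6,984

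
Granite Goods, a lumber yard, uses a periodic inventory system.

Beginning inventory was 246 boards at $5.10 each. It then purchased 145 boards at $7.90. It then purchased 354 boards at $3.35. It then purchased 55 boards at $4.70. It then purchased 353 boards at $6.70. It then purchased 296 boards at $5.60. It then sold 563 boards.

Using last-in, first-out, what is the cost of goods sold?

Sale 1 (563) [LIFO — newest first]: 296 @ $5.60 + 267 @ $6.70 = $3,446.50
Ending inventory: 246 @ $5.10 + 145 @ $7.90 + 354 @ $3.35 + 55 @ $4.70 + 86 @ $6.70 = $4,420.70

COGS = $3,446.50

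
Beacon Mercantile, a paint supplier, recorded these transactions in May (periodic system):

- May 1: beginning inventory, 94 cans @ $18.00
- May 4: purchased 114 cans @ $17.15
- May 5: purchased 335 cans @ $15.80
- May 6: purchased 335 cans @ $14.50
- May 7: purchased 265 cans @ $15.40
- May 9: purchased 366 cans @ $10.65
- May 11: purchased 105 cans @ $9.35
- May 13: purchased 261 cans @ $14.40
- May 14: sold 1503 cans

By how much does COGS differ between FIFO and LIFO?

FIFO COGS: 94 @ $18.00 + 114 @ $17.15 + 335 @ $15.80 + 335 @ $14.50 + 265 @ $15.40 + 360 @ $10.65 = $21,712.60
LIFO COGS: 261 @ $14.40 + 105 @ $9.35 + 366 @ $10.65 + 265 @ $15.40 + 335 @ $14.50 + 171 @ $15.80 = $20,278.35
Difference = |$21,712.60 − $20,278.35| = $1,434.25

$1,434.25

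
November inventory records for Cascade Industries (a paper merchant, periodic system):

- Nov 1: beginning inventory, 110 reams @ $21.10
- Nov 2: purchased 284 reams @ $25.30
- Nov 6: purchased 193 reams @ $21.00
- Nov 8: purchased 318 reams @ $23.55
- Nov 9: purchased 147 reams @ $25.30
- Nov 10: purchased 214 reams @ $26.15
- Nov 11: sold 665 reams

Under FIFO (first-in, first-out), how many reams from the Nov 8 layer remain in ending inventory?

240

Nov 11, 665 sold [FIFO — oldest first]: 110 @ $21.10 + 284 @ $25.30 + 193 @ $21.00 + 78 @ $23.55 = $15,396.10
Ending inventory: 240 @ $23.55 + 147 @ $25.30 + 214 @ $26.15 = $14,967.20
Check: goods available $30,363.30 = COGS $15,396.10 + ending $14,967.20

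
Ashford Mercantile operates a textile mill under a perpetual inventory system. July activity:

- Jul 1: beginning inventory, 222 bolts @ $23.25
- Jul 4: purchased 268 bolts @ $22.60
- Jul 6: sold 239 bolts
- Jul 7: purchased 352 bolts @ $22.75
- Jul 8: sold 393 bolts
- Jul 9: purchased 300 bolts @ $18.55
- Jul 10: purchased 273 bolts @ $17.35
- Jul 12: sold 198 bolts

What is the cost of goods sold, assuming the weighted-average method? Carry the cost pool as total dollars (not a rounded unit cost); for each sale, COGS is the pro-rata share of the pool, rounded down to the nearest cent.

After Jul 1: 222 on hand, pool $5,161.50 (≈ $23.2500 each)
After Jul 4: 490 on hand, pool $11,218.30 (≈ $22.8945 each)
Jul 6, sell 239: 239/490 × $11,218.30 → $5,471.78
After Jul 7: 603 on hand, pool $13,754.52 (≈ $22.8101 each)
Jul 8, sell 393: 393/603 × $13,754.52 → $8,964.38
After Jul 9: 510 on hand, pool $10,355.14 (≈ $20.3042 each)
After Jul 10: 783 on hand, pool $15,091.69 (≈ $19.2742 each)
Jul 12, sell 198: 198/783 × $15,091.69 → $3,816.28
Total COGS = $5,471.78 + $8,964.38 + $3,816.28 = $18,252.44
Ending inventory (cost pool remaining) = $11,275.41

COGS = $18,252.44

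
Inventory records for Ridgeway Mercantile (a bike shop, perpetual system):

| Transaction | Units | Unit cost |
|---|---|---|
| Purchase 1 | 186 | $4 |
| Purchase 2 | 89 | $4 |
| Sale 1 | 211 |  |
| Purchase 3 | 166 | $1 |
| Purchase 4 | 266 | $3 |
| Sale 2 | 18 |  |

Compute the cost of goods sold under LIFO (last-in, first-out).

Sale 1 (211) [LIFO — newest first]: 89 @ $4 + 122 @ $4 = $844
Sale 2 (18) [LIFO — newest first]: 18 @ $3 = $54
Total COGS = $844 + $54 = $898
Ending inventory: 64 @ $4 + 166 @ $1 + 248 @ $3 = $1,166

COGS = $898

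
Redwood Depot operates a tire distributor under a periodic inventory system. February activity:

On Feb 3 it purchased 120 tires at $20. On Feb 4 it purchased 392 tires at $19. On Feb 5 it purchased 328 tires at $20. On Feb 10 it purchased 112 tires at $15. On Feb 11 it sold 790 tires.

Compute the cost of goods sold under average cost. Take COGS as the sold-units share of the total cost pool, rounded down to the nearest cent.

COGS = $15,010.00

Feb 11, sell 790: 790/952 × $18,088.00 → $15,010.00
Ending inventory (cost pool remaining) = $3,078.00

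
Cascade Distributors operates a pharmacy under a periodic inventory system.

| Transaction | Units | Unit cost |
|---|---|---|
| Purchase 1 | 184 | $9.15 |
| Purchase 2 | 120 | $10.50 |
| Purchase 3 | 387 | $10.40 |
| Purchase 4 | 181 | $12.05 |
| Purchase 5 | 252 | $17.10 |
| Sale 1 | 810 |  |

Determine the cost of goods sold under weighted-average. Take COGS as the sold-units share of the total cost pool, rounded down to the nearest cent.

Sale 1, sell 810: 810/1124 × $13,458.65 → $9,698.84
Ending inventory (cost pool remaining) = $3,759.81
Check: goods available $13,458.65 = COGS $9,698.84 + ending $3,759.81

COGS = $9,698.84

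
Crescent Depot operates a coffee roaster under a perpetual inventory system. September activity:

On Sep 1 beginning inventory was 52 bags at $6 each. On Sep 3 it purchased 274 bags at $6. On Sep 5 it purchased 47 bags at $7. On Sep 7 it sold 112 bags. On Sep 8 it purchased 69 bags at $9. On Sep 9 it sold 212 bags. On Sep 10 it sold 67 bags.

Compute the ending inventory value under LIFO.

Ending inventory = $306

Sep 7, 112 sold [LIFO — newest first]: 47 @ $7 + 65 @ $6 = $719
Sep 9, 212 sold [LIFO — newest first]: 69 @ $9 + 143 @ $6 = $1,479
Sep 10, 67 sold [LIFO — newest first]: 66 @ $6 + 1 @ $6 = $402
Total COGS = $719 + $1,479 + $402 = $2,600
Ending inventory: 51 @ $6 = $306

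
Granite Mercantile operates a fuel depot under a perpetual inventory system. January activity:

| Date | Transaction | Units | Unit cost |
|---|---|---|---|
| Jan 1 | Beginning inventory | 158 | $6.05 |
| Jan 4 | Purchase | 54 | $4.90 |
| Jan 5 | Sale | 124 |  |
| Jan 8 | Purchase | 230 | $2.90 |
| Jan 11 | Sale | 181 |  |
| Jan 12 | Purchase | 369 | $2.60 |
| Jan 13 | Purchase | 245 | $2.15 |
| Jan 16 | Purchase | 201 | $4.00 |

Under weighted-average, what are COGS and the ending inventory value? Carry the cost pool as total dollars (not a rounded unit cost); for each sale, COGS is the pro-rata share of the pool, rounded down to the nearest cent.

COGS = $1,381.87; ending inventory = $2,795.78

After Jan 1: 158 on hand, pool $955.90 (≈ $6.0500 each)
After Jan 4: 212 on hand, pool $1,220.50 (≈ $5.7571 each)
Jan 5, sell 124: 124/212 × $1,220.50 → $713.87
After Jan 8: 318 on hand, pool $1,173.63 (≈ $3.6907 each)
Jan 11, sell 181: 181/318 × $1,173.63 → $668.00
After Jan 12: 506 on hand, pool $1,465.03 (≈ $2.8953 each)
After Jan 13: 751 on hand, pool $1,991.78 (≈ $2.6522 each)
After Jan 16: 952 on hand, pool $2,795.78 (≈ $2.9367 each)
Total COGS = $713.87 + $668.00 = $1,381.87
Ending inventory (cost pool remaining) = $2,795.78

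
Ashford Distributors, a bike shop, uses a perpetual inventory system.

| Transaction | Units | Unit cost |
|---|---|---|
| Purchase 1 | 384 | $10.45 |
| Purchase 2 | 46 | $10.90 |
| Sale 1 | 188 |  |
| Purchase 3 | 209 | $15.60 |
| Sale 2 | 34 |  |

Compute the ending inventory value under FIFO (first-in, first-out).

Sale 1 (188) [FIFO — oldest first]: 188 @ $10.45 = $1,964.60
Sale 2 (34) [FIFO — oldest first]: 34 @ $10.45 = $355.30
Total COGS = $1,964.60 + $355.30 = $2,319.90
Ending inventory: 162 @ $10.45 + 46 @ $10.90 + 209 @ $15.60 = $5,454.70
Check: goods available $7,774.60 = COGS $2,319.90 + ending $5,454.70

Ending inventory = $5,454.70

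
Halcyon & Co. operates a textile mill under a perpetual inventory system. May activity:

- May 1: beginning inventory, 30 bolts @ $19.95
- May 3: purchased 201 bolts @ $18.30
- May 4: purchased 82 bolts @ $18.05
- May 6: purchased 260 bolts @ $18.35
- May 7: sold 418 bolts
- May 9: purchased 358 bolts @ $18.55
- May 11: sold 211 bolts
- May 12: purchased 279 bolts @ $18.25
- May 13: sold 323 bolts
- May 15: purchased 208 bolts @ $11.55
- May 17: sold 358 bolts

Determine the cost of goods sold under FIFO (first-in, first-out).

May 7, 418 sold [FIFO — oldest first]: 30 @ $19.95 + 201 @ $18.30 + 82 @ $18.05 + 105 @ $18.35 = $7,683.65
May 11, 211 sold [FIFO — oldest first]: 155 @ $18.35 + 56 @ $18.55 = $3,883.05
May 13, 323 sold [FIFO — oldest first]: 302 @ $18.55 + 21 @ $18.25 = $5,985.35
May 17, 358 sold [FIFO — oldest first]: 258 @ $18.25 + 100 @ $11.55 = $5,863.50
Total COGS = $7,683.65 + $3,883.05 + $5,985.35 + $5,863.50 = $23,415.55
Ending inventory: 108 @ $11.55 = $1,247.40
Check: goods available $24,662.95 = COGS $23,415.55 + ending $1,247.40

COGS = $23,415.55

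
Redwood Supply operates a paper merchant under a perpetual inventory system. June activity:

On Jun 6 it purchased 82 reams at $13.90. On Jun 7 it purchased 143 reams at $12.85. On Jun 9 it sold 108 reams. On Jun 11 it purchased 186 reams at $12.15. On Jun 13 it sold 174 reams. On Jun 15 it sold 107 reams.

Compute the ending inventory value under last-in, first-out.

Ending inventory = $305.80

Jun 9, 108 sold [LIFO — newest first]: 108 @ $12.85 = $1,387.80
Jun 13, 174 sold [LIFO — newest first]: 174 @ $12.15 = $2,114.10
Jun 15, 107 sold [LIFO — newest first]: 12 @ $12.15 + 35 @ $12.85 + 60 @ $13.90 = $1,429.55
Total COGS = $1,387.80 + $2,114.10 + $1,429.55 = $4,931.45
Ending inventory: 22 @ $13.90 = $305.80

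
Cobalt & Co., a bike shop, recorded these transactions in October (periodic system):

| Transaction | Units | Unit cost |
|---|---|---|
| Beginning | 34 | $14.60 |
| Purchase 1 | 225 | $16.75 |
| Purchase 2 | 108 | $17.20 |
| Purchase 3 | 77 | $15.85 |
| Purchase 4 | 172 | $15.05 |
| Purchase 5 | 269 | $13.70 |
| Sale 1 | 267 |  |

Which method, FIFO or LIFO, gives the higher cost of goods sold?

FIFO COGS: 34 @ $14.60 + 225 @ $16.75 + 8 @ $17.20 = $4,402.75
LIFO COGS: 267 @ $13.70 = $3,657.90

FIFO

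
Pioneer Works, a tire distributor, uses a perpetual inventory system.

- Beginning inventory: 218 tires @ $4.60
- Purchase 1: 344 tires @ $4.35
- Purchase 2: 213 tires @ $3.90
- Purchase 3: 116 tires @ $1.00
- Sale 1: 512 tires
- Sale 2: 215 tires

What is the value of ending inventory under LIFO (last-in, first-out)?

Sale 1 (512) [LIFO — newest first]: 116 @ $1.00 + 213 @ $3.90 + 183 @ $4.35 = $1,742.75
Sale 2 (215) [LIFO — newest first]: 161 @ $4.35 + 54 @ $4.60 = $948.75
Total COGS = $1,742.75 + $948.75 = $2,691.50
Ending inventory: 164 @ $4.60 = $754.40
Check: goods available $3,445.90 = COGS $2,691.50 + ending $754.40

Ending inventory = $754.40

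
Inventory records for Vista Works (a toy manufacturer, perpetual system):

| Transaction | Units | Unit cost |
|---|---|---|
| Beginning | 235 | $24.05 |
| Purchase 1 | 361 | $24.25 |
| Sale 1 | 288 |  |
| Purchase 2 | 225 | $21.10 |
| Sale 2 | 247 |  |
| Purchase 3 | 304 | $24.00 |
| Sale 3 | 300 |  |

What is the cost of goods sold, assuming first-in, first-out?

Sale 1 (288) [FIFO — oldest first]: 235 @ $24.05 + 53 @ $24.25 = $6,937.00
Sale 2 (247) [FIFO — oldest first]: 247 @ $24.25 = $5,989.75
Sale 3 (300) [FIFO — oldest first]: 61 @ $24.25 + 225 @ $21.10 + 14 @ $24.00 = $6,562.75
Total COGS = $6,937.00 + $5,989.75 + $6,562.75 = $19,489.50
Ending inventory: 290 @ $24.00 = $6,960.00
Check: goods available $26,449.50 = COGS $19,489.50 + ending $6,960.00

COGS = $19,489.50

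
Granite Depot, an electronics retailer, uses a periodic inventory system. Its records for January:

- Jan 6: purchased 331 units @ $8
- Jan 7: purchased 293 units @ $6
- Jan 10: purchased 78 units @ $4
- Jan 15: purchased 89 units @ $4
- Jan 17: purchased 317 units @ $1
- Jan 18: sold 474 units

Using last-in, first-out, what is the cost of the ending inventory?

Ending inventory = $4,446

Jan 18, 474 sold [LIFO — newest first]: 317 @ $1 + 89 @ $4 + 68 @ $4 = $945
Ending inventory: 331 @ $8 + 293 @ $6 + 10 @ $4 = $4,446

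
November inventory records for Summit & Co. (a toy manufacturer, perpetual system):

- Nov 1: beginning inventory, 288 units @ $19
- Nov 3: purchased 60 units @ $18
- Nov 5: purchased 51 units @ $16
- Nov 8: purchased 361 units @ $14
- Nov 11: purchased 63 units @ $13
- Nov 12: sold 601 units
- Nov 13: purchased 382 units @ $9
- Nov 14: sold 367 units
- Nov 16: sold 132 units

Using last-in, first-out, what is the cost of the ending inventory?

Nov 12, 601 sold [LIFO — newest first]: 63 @ $13 + 361 @ $14 + 51 @ $16 + 60 @ $18 + 66 @ $19 = $9,023
Nov 14, 367 sold [LIFO — newest first]: 367 @ $9 = $3,303
Nov 16, 132 sold [LIFO — newest first]: 15 @ $9 + 117 @ $19 = $2,358
Total COGS = $9,023 + $3,303 + $2,358 = $14,684
Ending inventory: 105 @ $19 = $1,995
Check: goods available $16,679 = COGS $14,684 + ending $1,995

Ending inventory = $1,995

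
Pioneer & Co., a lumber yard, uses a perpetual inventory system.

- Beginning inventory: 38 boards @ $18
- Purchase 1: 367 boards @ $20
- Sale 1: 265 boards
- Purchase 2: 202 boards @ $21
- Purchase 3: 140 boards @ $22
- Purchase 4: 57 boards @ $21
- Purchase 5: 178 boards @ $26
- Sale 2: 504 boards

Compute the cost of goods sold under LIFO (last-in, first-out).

Sale 1 (265) [LIFO — newest first]: 265 @ $20 = $5,300
Sale 2 (504) [LIFO — newest first]: 178 @ $26 + 57 @ $21 + 140 @ $22 + 129 @ $21 = $11,614
Total COGS = $5,300 + $11,614 = $16,914
Ending inventory: 38 @ $18 + 102 @ $20 + 73 @ $21 = $4,257

COGS = $16,914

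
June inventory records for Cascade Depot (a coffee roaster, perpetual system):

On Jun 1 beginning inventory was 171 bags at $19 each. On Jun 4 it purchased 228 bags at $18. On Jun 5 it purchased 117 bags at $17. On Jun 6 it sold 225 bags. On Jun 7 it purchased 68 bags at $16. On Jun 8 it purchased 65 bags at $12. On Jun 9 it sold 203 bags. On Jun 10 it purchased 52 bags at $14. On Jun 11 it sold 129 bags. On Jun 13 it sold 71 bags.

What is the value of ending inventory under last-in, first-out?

Ending inventory = $1,387

Jun 6, 225 sold [LIFO — newest first]: 117 @ $17 + 108 @ $18 = $3,933
Jun 9, 203 sold [LIFO — newest first]: 65 @ $12 + 68 @ $16 + 70 @ $18 = $3,128
Jun 11, 129 sold [LIFO — newest first]: 52 @ $14 + 50 @ $18 + 27 @ $19 = $2,141
Jun 13, 71 sold [LIFO — newest first]: 71 @ $19 = $1,349
Total COGS = $3,933 + $3,128 + $2,141 + $1,349 = $10,551
Ending inventory: 73 @ $19 = $1,387
Check: goods available $11,938 = COGS $10,551 + ending $1,387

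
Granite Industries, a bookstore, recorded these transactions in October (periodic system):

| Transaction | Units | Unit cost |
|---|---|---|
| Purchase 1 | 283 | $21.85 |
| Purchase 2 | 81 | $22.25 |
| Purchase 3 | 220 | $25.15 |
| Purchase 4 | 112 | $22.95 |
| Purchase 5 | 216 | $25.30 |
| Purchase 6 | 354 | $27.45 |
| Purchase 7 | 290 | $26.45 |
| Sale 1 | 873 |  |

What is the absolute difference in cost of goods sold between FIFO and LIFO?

$2,583.65

FIFO COGS: 283 @ $21.85 + 81 @ $22.25 + 220 @ $25.15 + 112 @ $22.95 + 177 @ $25.30 = $20,567.30
LIFO COGS: 290 @ $26.45 + 354 @ $27.45 + 216 @ $25.30 + 13 @ $22.95 = $23,150.95
Difference = |$20,567.30 − $23,150.95| = $2,583.65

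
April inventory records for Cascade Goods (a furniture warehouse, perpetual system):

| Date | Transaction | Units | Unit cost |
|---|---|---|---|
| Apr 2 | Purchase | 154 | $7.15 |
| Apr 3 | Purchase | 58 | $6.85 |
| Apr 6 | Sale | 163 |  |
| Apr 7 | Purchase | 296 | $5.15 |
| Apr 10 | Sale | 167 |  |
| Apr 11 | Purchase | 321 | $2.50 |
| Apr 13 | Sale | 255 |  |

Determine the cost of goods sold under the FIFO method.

COGS = $3,215.30

Apr 6, 163 sold [FIFO — oldest first]: 154 @ $7.15 + 9 @ $6.85 = $1,162.75
Apr 10, 167 sold [FIFO — oldest first]: 49 @ $6.85 + 118 @ $5.15 = $943.35
Apr 13, 255 sold [FIFO — oldest first]: 178 @ $5.15 + 77 @ $2.50 = $1,109.20
Total COGS = $1,162.75 + $943.35 + $1,109.20 = $3,215.30
Ending inventory: 244 @ $2.50 = $610.00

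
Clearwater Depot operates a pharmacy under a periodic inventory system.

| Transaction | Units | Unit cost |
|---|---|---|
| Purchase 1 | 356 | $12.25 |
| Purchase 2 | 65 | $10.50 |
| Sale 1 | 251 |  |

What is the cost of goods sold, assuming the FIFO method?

Sale 1 (251) [FIFO — oldest first]: 251 @ $12.25 = $3,074.75
Ending inventory: 105 @ $12.25 + 65 @ $10.50 = $1,968.75
Check: goods available $5,043.50 = COGS $3,074.75 + ending $1,968.75

COGS = $3,074.75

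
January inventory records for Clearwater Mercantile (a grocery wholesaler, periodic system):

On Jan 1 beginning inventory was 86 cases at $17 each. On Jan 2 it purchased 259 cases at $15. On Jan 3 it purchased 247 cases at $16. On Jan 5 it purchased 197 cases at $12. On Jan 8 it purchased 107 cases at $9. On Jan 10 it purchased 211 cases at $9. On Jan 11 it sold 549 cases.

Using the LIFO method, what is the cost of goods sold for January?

Jan 11, 549 sold [LIFO — newest first]: 211 @ $9 + 107 @ $9 + 197 @ $12 + 34 @ $16 = $5,770
Ending inventory: 86 @ $17 + 259 @ $15 + 213 @ $16 = $8,755

COGS = $5,770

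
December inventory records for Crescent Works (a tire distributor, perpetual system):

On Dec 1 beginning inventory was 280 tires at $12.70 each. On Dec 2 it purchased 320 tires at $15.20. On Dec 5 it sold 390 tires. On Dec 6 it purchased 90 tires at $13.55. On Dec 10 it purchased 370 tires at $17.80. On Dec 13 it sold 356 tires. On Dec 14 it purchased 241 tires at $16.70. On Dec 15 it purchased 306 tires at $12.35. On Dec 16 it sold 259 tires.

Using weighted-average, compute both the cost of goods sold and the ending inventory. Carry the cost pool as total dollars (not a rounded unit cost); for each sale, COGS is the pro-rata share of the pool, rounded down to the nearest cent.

COGS = $15,049.61; ending inventory = $8,979.69

After Dec 1: 280 on hand, pool $3,556.00 (≈ $12.7000 each)
After Dec 2: 600 on hand, pool $8,420.00 (≈ $14.0333 each)
Dec 5, sell 390: 390/600 × $8,420.00 → $5,473.00
After Dec 6: 300 on hand, pool $4,166.50 (≈ $13.8883 each)
After Dec 10: 670 on hand, pool $10,752.50 (≈ $16.0485 each)
Dec 13, sell 356: 356/670 × $10,752.50 → $5,713.26
After Dec 14: 555 on hand, pool $9,063.94 (≈ $16.3314 each)
After Dec 15: 861 on hand, pool $12,843.04 (≈ $14.9164 each)
Dec 16, sell 259: 259/861 × $12,843.04 → $3,863.35
Total COGS = $5,473.00 + $5,713.26 + $3,863.35 = $15,049.61
Ending inventory (cost pool remaining) = $8,979.69
Check: goods available $24,029.30 = COGS $15,049.61 + ending $8,979.69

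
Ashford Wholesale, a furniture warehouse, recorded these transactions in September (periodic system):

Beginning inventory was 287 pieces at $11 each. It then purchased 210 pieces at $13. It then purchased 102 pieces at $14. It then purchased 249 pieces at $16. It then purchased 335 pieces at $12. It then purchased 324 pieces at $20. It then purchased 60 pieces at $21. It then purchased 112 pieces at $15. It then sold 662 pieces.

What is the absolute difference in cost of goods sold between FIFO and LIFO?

$3,089

FIFO COGS: 287 @ $11 + 210 @ $13 + 102 @ $14 + 63 @ $16 = $8,323
LIFO COGS: 112 @ $15 + 60 @ $21 + 324 @ $20 + 166 @ $12 = $11,412
Difference = |$8,323 − $11,412| = $3,089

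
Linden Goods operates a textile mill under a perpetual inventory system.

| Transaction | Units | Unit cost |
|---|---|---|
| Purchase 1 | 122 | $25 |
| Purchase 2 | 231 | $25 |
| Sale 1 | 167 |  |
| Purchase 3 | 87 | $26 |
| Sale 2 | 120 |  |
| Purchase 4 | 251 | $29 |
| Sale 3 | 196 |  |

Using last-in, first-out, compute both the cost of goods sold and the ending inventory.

Sale 1 (167) [LIFO — newest first]: 167 @ $25 = $4,175
Sale 2 (120) [LIFO — newest first]: 87 @ $26 + 33 @ $25 = $3,087
Sale 3 (196) [LIFO — newest first]: 196 @ $29 = $5,684
Total COGS = $4,175 + $3,087 + $5,684 = $12,946
Ending inventory: 122 @ $25 + 31 @ $25 + 55 @ $29 = $5,420

COGS = $12,946; ending inventory = $5,420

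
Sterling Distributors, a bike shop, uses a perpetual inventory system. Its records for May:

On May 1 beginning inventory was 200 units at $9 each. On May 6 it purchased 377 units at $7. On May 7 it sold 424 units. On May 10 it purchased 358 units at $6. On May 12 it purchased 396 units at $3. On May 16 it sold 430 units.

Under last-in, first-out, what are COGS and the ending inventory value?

May 7, 424 sold [LIFO — newest first]: 377 @ $7 + 47 @ $9 = $3,062
May 16, 430 sold [LIFO — newest first]: 396 @ $3 + 34 @ $6 = $1,392
Total COGS = $3,062 + $1,392 = $4,454
Ending inventory: 153 @ $9 + 324 @ $6 = $3,321

COGS = $4,454; ending inventory = $3,321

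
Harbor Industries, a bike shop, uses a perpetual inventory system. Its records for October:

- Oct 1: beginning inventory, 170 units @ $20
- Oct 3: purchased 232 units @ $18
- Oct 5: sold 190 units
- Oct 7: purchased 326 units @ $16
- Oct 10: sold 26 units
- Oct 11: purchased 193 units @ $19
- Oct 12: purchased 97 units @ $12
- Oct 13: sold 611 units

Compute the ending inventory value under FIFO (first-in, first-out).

Ending inventory = $2,950

Oct 5, 190 sold [FIFO — oldest first]: 170 @ $20 + 20 @ $18 = $3,760
Oct 10, 26 sold [FIFO — oldest first]: 26 @ $18 = $468
Oct 13, 611 sold [FIFO — oldest first]: 186 @ $18 + 326 @ $16 + 99 @ $19 = $10,445
Total COGS = $3,760 + $468 + $10,445 = $14,673
Ending inventory: 94 @ $19 + 97 @ $12 = $2,950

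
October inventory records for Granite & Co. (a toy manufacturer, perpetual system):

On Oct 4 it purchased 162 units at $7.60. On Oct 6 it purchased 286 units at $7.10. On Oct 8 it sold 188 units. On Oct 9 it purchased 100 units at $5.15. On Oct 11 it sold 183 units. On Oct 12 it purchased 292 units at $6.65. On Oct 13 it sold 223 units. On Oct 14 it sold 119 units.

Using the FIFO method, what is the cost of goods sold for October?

COGS = $4,874.05

Oct 8, 188 sold [FIFO — oldest first]: 162 @ $7.60 + 26 @ $7.10 = $1,415.80
Oct 11, 183 sold [FIFO — oldest first]: 183 @ $7.10 = $1,299.30
Oct 13, 223 sold [FIFO — oldest first]: 77 @ $7.10 + 100 @ $5.15 + 46 @ $6.65 = $1,367.60
Oct 14, 119 sold [FIFO — oldest first]: 119 @ $6.65 = $791.35
Total COGS = $1,415.80 + $1,299.30 + $1,367.60 + $791.35 = $4,874.05
Ending inventory: 127 @ $6.65 = $844.55
Check: goods available $5,718.60 = COGS $4,874.05 + ending $844.55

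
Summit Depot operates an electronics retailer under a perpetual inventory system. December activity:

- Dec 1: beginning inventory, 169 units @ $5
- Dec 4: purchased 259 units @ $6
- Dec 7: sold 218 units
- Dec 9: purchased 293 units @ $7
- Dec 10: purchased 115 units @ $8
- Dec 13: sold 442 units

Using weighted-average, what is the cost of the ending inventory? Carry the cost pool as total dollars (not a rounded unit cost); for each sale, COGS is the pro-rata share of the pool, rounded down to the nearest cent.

After Dec 1: 169 on hand, pool $845.00 (≈ $5.0000 each)
After Dec 4: 428 on hand, pool $2,399.00 (≈ $5.6051 each)
Dec 7, sell 218: 218/428 × $2,399.00 → $1,221.92
After Dec 9: 503 on hand, pool $3,228.08 (≈ $6.4177 each)
After Dec 10: 618 on hand, pool $4,148.08 (≈ $6.7121 each)
Dec 13, sell 442: 442/618 × $4,148.08 → $2,966.74
Total COGS = $1,221.92 + $2,966.74 = $4,188.66
Ending inventory (cost pool remaining) = $1,181.34
Check: goods available $5,370.00 = COGS $4,188.66 + ending $1,181.34

Ending inventory = $1,181.34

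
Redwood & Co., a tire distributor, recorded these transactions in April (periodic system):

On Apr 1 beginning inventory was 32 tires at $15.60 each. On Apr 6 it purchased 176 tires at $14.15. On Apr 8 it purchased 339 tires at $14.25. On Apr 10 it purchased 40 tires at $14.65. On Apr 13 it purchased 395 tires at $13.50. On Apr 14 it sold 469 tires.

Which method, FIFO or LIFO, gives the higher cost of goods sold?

FIFO COGS: 32 @ $15.60 + 176 @ $14.15 + 261 @ $14.25 = $6,708.85
LIFO COGS: 395 @ $13.50 + 40 @ $14.65 + 34 @ $14.25 = $6,403.00

FIFO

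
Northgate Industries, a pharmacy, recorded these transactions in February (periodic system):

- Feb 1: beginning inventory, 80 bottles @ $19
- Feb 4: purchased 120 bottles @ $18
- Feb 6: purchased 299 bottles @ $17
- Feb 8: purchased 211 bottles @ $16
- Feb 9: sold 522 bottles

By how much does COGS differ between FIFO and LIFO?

FIFO COGS: 80 @ $19 + 120 @ $18 + 299 @ $17 + 23 @ $16 = $9,131
LIFO COGS: 211 @ $16 + 299 @ $17 + 12 @ $18 = $8,675
Difference = |$9,131 − $8,675| = $456

$456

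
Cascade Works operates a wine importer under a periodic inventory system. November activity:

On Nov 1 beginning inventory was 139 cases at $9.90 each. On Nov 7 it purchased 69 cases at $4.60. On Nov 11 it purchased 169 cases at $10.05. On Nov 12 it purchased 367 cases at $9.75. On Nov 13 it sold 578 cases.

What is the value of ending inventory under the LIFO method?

Ending inventory = $1,500.30

Nov 13, 578 sold [LIFO — newest first]: 367 @ $9.75 + 169 @ $10.05 + 42 @ $4.60 = $5,469.90
Ending inventory: 139 @ $9.90 + 27 @ $4.60 = $1,500.30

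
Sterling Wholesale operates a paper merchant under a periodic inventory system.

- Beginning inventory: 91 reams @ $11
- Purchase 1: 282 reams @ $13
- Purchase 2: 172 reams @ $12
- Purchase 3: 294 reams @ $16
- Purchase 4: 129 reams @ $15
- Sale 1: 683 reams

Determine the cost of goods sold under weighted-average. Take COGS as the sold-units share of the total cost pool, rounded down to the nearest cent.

COGS = $9,433.58

Sale 1, sell 683: 683/968 × $13,370.00 → $9,433.58
Ending inventory (cost pool remaining) = $3,936.42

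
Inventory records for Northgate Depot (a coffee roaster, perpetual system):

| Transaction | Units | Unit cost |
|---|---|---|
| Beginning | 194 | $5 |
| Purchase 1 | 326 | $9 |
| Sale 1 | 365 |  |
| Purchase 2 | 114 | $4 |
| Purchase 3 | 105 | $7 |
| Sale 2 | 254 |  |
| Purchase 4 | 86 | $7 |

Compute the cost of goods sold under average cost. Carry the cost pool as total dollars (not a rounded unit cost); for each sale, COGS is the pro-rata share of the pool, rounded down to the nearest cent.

After Beginning: 194 on hand, pool $970.00 (≈ $5.0000 each)
After Purchase 1: 520 on hand, pool $3,904.00 (≈ $7.5077 each)
Sale 1, sell 365: 365/520 × $3,904.00 → $2,740.30
After Purchase 2: 269 on hand, pool $1,619.70 (≈ $6.0212 each)
After Purchase 3: 374 on hand, pool $2,354.70 (≈ $6.2960 each)
Sale 2, sell 254: 254/374 × $2,354.70 → $1,599.18
After Purchase 4: 206 on hand, pool $1,357.52 (≈ $6.5899 each)
Total COGS = $2,740.30 + $1,599.18 = $4,339.48
Ending inventory (cost pool remaining) = $1,357.52
Check: goods available $5,697.00 = COGS $4,339.48 + ending $1,357.52

COGS = $4,339.48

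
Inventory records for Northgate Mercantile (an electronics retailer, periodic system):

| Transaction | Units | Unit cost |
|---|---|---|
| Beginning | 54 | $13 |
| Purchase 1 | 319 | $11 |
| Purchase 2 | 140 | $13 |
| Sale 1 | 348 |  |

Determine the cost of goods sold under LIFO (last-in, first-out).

COGS = $4,108

Sale 1 (348) [LIFO — newest first]: 140 @ $13 + 208 @ $11 = $4,108
Ending inventory: 54 @ $13 + 111 @ $11 = $1,923
Check: goods available $6,031 = COGS $4,108 + ending $1,923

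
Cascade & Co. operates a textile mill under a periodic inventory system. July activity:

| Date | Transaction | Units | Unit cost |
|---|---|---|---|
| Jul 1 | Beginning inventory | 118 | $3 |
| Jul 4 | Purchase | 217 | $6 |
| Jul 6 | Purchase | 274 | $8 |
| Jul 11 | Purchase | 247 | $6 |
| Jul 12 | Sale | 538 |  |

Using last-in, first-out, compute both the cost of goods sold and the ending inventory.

COGS = $3,776; ending inventory = $1,554

Jul 12, 538 sold [LIFO — newest first]: 247 @ $6 + 274 @ $8 + 17 @ $6 = $3,776
Ending inventory: 118 @ $3 + 200 @ $6 = $1,554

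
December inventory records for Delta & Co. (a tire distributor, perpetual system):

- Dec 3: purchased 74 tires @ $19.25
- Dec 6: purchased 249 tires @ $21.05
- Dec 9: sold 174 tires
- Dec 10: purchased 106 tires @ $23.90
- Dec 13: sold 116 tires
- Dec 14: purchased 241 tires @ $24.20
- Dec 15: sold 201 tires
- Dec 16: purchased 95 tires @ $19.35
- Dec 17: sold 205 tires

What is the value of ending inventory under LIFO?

Dec 9, 174 sold [LIFO — newest first]: 174 @ $21.05 = $3,662.70
Dec 13, 116 sold [LIFO — newest first]: 106 @ $23.90 + 10 @ $21.05 = $2,743.90
Dec 15, 201 sold [LIFO — newest first]: 201 @ $24.20 = $4,864.20
Dec 17, 205 sold [LIFO — newest first]: 95 @ $19.35 + 40 @ $24.20 + 65 @ $21.05 + 5 @ $19.25 = $4,270.75
Total COGS = $3,662.70 + $2,743.90 + $4,864.20 + $4,270.75 = $15,541.55
Ending inventory: 69 @ $19.25 = $1,328.25
Check: goods available $16,869.80 = COGS $15,541.55 + ending $1,328.25

Ending inventory = $1,328.25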